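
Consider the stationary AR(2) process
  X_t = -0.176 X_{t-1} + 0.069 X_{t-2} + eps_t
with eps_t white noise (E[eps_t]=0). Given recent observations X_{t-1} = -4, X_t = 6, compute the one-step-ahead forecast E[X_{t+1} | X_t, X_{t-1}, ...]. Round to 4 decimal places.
E[X_{t+1} \mid \mathcal F_t] = -1.3320

For an AR(p) model X_t = c + sum_i phi_i X_{t-i} + eps_t, the
one-step-ahead conditional mean is
  E[X_{t+1} | X_t, ...] = c + sum_i phi_i X_{t+1-i}.
Substitute known values:
  E[X_{t+1} | ...] = (-0.176) * (6) + (0.069) * (-4)
                   = -1.3320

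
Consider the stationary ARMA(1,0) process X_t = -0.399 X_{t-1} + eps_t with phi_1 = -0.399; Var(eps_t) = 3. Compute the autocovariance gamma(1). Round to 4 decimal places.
\gamma(1) = -1.4236

Multiply the model equation by X_{t-k} and take expectations. With theta_0 = psi_0 = 1 and psi_j the MA(infinity) weights, this gives
  gamma(k) - sum_i phi_i gamma(k-i) = c_k,
  c_k = sigma^2 * sum_{j=k..q} theta_j psi_{j-k}   (c_k = 0 for k > q),
using gamma(-m) = gamma(m).
Pure AR (q = 0): c_0 = sigma^2 = 3, c_k = 0 for k >= 1.
Equations for k = 0 and k = 1 (AR order 1):
  gamma(0) = phi_1 gamma(1) + c_0
  gamma(1) = phi_1 gamma(0) + c_1
Substituting the second into the first: gamma(0) (1 - phi_1^2) = c_0 + phi_1 c_1, so
  gamma(0) = c_0 / (1 - phi_1^2) = 3 / (1 - (-0.399)^2) = 3 / 0.840799 = 3.568035.
  gamma(1) = phi_1 gamma(0) = (-0.399)(3.568035) = -1.423646.
Therefore gamma(1) = -1.4236 (to 4 decimal places).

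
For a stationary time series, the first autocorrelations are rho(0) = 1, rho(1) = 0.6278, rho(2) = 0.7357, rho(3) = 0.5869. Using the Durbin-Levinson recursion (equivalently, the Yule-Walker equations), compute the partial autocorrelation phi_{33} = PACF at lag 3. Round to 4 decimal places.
\phi_{33} = 0.0762

The PACF at lag k is phi_{kk}, the last component of the solution
to the Yule-Walker system G_k phi = r_k where
  (G_k)_{ij} = rho(|i - j|), (r_k)_i = rho(i), i,j = 1..k.
Equivalently, Durbin-Levinson gives phi_{kk} iteratively:
  phi_{11} = rho(1)
  phi_{kk} = [rho(k) - sum_{j=1..k-1} phi_{k-1,j} rho(k-j)]
            / [1 - sum_{j=1..k-1} phi_{k-1,j} rho(j)],
  phi_{k,j} = phi_{k-1,j} - phi_{kk} phi_{k-1,k-j},  j = 1..k-1.
Step k = 1:
  phi_11 = rho(1) = 0.6278.
Step k = 2:
  phi_22 = [rho(2) - phi_11 rho(1)] / [1 - phi_11 rho(1)] = [0.7357 - (0.6278)(0.6278)] / [1 - (0.6278)(0.6278)]
         = 0.34156716 / 0.60586716 = 0.563766.
  Update: phi_21 = phi_11 - phi_22 phi_11 = 0.6278 - (0.563766)(0.6278) = 0.273868.
Step k = 3:
  phi_33 = [rho(3) - phi_21 rho(2) - phi_22 rho(1)] / [1 - phi_21 rho(1) - phi_22 rho(2)]
    numerator   = 0.5869 - (0.273868)(0.7357) - (0.563766)(0.6278) = 0.03148327
    denominator = 1 - (0.273868)(0.6278) - (0.563766)(0.7357) = 0.41330329
  phi_33 = 0.03148327 / 0.41330329 = 0.0762.
Therefore phi_{33} = 0.0762.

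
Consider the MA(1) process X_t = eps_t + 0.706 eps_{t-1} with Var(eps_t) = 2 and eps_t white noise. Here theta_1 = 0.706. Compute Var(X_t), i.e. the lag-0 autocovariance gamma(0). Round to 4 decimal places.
\gamma(0) = 2.9969

For an MA(q) process X_t = eps_t + sum_i theta_i eps_{t-i} with
Var(eps_t) = sigma^2, the variance is
  gamma(0) = sigma^2 * (1 + sum_i theta_i^2).
  sum_i theta_i^2 = (0.706)^2 = 0.498436.
  gamma(0) = 2 * (1 + 0.498436) = 2 * 1.498436 = 2.996872, which rounds to 2.9969.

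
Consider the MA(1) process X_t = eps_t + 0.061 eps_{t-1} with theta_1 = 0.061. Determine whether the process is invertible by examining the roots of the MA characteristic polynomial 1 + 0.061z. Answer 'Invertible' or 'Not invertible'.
\text{Invertible}

The MA(q) characteristic polynomial is P(z) = 1 + 0.061z.
Invertibility requires all roots to lie outside the unit circle, i.e. |z| > 1 for every root.
This is linear in z: 1 + (0.061) z = 0  =>  z = -1/(0.061) = -16.393443,  |z| = 16.393443.
Moduli of all roots: 16.3934.
All moduli strictly greater than 1? Yes.
Verdict: Invertible.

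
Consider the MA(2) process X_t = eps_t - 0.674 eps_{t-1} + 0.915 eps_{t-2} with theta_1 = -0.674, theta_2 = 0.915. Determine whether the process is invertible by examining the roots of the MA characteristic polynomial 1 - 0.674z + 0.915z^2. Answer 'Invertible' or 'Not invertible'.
\text{Invertible}

The MA(q) characteristic polynomial is P(z) = 1 - 0.674z + 0.915z^2.
Invertibility requires all roots to lie outside the unit circle, i.e. |z| > 1 for every root.
Set 1 + (-0.674) z + (0.915) z^2 = 0, i.e. a z^2 + b z + c = 0 with a = 0.915, b = -0.674, c = 1.
Discriminant D = b^2 - 4ac = (-0.674)^2 - 4*(0.915)*1 = 0.454276 - (3.66) = -3.205724.
D < 0, so the roots are the complex-conjugate pair z = (-b +/- i sqrt(-D)) / (2a) = 0.3683 +/- 0.9784i.
For a conjugate pair |z|^2 = z * conj(z) = (product of roots) = c/a = 1/(0.915) = 1.092896, so |z| = sqrt(1.092896) = 1.0454 for both roots.
Moduli of all roots: 1.0454, 1.0454.
All moduli strictly greater than 1? Yes.
Verdict: Invertible.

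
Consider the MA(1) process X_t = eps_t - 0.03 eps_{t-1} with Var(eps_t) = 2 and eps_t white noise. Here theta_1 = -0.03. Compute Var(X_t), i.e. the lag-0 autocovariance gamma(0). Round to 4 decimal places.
\gamma(0) = 2.0018

For an MA(q) process X_t = eps_t + sum_i theta_i eps_{t-i} with
Var(eps_t) = sigma^2, the variance is
  gamma(0) = sigma^2 * (1 + sum_i theta_i^2).
  sum_i theta_i^2 = (-0.03)^2 = 0.0009.
  gamma(0) = 2 * (1 + 0.0009) = 2 * 1.0009 = 2.0018.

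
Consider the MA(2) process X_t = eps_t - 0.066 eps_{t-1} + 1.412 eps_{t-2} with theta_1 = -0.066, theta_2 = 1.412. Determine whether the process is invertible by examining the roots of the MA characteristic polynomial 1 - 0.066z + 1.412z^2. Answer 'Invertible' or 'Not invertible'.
\text{Not invertible}

The MA(q) characteristic polynomial is P(z) = 1 - 0.066z + 1.412z^2.
Invertibility requires all roots to lie outside the unit circle, i.e. |z| > 1 for every root.
Set 1 + (-0.066) z + (1.412) z^2 = 0, i.e. a z^2 + b z + c = 0 with a = 1.412, b = -0.066, c = 1.
Discriminant D = b^2 - 4ac = (-0.066)^2 - 4*(1.412)*1 = 0.004356 - (5.648) = -5.643644.
D < 0, so the roots are the complex-conjugate pair z = (-b +/- i sqrt(-D)) / (2a) = 0.0234 +/- 0.8412i.
For a conjugate pair |z|^2 = z * conj(z) = (product of roots) = c/a = 1/(1.412) = 0.708215, so |z| = sqrt(0.708215) = 0.8416 for both roots.
Moduli of all roots: 0.8416, 0.8416.
All moduli strictly greater than 1? No.
Verdict: Not invertible.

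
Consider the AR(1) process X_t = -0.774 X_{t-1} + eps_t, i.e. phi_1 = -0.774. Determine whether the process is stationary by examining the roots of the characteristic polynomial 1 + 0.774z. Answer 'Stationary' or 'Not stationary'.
\text{Stationary}

The AR(p) characteristic polynomial is P(z) = 1 + 0.774z.
Stationarity requires all roots to lie outside the unit circle, i.e. |z| > 1 for every root.
This is linear in z: 1 + (0.774) z = 0  =>  z = -1/(0.774) = -1.29199,  |z| = 1.29199.
Moduli of all roots: 1.2920.
All moduli strictly greater than 1? Yes.
Verdict: Stationary.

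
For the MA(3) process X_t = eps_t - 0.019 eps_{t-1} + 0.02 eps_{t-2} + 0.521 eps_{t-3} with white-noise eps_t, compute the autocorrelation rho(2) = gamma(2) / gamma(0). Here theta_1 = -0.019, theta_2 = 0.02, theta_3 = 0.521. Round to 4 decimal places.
\rho(2) = 0.0079

For an MA(q) process with theta_0 = 1, the autocovariance is
  gamma(k) = sigma^2 * sum_{i=0..q-k} theta_i * theta_{i+k},
and rho(k) = gamma(k) / gamma(0). Sigma^2 cancels.
  numerator   = (1)*(0.02) + (-0.019)*(0.521) = 0.010101.
  denominator = (1)^2 + (-0.019)^2 + (0.02)^2 + (0.521)^2 = 1.272202.
  rho(2) = 0.010101 / 1.272202 = 0.0079.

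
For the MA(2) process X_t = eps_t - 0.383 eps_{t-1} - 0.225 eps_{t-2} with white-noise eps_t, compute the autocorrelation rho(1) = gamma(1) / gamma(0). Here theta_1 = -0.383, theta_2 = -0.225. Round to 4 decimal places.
\rho(1) = -0.2479

For an MA(q) process with theta_0 = 1, the autocovariance is
  gamma(k) = sigma^2 * sum_{i=0..q-k} theta_i * theta_{i+k},
and rho(k) = gamma(k) / gamma(0). Sigma^2 cancels.
  numerator   = (1)*(-0.383) + (-0.383)*(-0.225) = -0.296825.
  denominator = (1)^2 + (-0.383)^2 + (-0.225)^2 = 1.197314.
  rho(1) = -0.296825 / 1.197314 = -0.2479.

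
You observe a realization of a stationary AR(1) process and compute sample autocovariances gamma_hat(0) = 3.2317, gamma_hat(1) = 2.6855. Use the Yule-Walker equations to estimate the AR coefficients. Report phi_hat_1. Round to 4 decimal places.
\hat\phi_{1} = 0.8310

The Yule-Walker equations for an AR(p) process read, in matrix form,
  Gamma_p phi = r_p,   with   (Gamma_p)_{ij} = gamma(|i - j|),
                       (r_p)_i = gamma(i),   i,j = 1..p.
Substitute the sample gammas (Toeplitz matrix and right-hand side of size 1):
  Gamma_p = [[3.2317]]
  r_p     = [2.6855]
With p = 1 this is the single equation gamma(0) phi_1 = gamma(1):
  phi_hat_1 = gamma(1) / gamma(0) = 2.6855 / 3.2317 = 0.8310.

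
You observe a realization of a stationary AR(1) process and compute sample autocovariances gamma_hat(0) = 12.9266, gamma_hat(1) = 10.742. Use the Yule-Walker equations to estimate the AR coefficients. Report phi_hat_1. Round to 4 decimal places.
\hat\phi_{1} = 0.8310

The Yule-Walker equations for an AR(p) process read, in matrix form,
  Gamma_p phi = r_p,   with   (Gamma_p)_{ij} = gamma(|i - j|),
                       (r_p)_i = gamma(i),   i,j = 1..p.
Substitute the sample gammas (Toeplitz matrix and right-hand side of size 1):
  Gamma_p = [[12.9266]]
  r_p     = [10.742]
With p = 1 this is the single equation gamma(0) phi_1 = gamma(1):
  phi_hat_1 = gamma(1) / gamma(0) = 10.742 / 12.9266 = 0.8310.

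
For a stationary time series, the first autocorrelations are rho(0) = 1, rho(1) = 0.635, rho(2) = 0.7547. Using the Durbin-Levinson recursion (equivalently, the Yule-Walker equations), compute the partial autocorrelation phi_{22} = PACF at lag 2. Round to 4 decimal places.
\phi_{22} = 0.5890

The PACF at lag k is phi_{kk}, the last component of the solution
to the Yule-Walker system G_k phi = r_k where
  (G_k)_{ij} = rho(|i - j|), (r_k)_i = rho(i), i,j = 1..k.
Equivalently, Durbin-Levinson gives phi_{kk} iteratively:
  phi_{11} = rho(1)
  phi_{kk} = [rho(k) - sum_{j=1..k-1} phi_{k-1,j} rho(k-j)]
            / [1 - sum_{j=1..k-1} phi_{k-1,j} rho(j)],
  phi_{k,j} = phi_{k-1,j} - phi_{kk} phi_{k-1,k-j},  j = 1..k-1.
Step k = 1:
  phi_11 = rho(1) = 0.635.
Step k = 2:
  phi_22 = [rho(2) - phi_11 rho(1)] / [1 - phi_11 rho(1)] = [0.7547 - (0.635)(0.635)] / [1 - (0.635)(0.635)]
         = 0.351475 / 0.596775 = 0.589.
Therefore phi_{22} = 0.5890.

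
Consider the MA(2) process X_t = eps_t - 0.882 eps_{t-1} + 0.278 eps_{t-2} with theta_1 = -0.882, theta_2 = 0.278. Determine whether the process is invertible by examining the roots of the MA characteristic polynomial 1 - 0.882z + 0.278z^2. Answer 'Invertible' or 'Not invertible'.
\text{Invertible}

The MA(q) characteristic polynomial is P(z) = 1 - 0.882z + 0.278z^2.
Invertibility requires all roots to lie outside the unit circle, i.e. |z| > 1 for every root.
Set 1 + (-0.882) z + (0.278) z^2 = 0, i.e. a z^2 + b z + c = 0 with a = 0.278, b = -0.882, c = 1.
Discriminant D = b^2 - 4ac = (-0.882)^2 - 4*(0.278)*1 = 0.777924 - (1.112) = -0.334076.
D < 0, so the roots are the complex-conjugate pair z = (-b +/- i sqrt(-D)) / (2a) = 1.5863 +/- 1.0396i.
For a conjugate pair |z|^2 = z * conj(z) = (product of roots) = c/a = 1/(0.278) = 3.597122, so |z| = sqrt(3.597122) = 1.8966 for both roots.
Moduli of all roots: 1.8966, 1.8966.
All moduli strictly greater than 1? Yes.
Verdict: Invertible.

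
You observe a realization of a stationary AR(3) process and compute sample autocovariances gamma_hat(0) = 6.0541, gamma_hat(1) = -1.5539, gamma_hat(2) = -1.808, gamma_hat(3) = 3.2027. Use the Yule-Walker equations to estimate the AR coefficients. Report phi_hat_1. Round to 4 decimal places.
\hat\phi_{1} = -0.1980

The Yule-Walker equations for an AR(p) process read, in matrix form,
  Gamma_p phi = r_p,   with   (Gamma_p)_{ij} = gamma(|i - j|),
                       (r_p)_i = gamma(i),   i,j = 1..p.
Substitute the sample gammas (Toeplitz matrix and right-hand side of size 3):
  Gamma_p = [[6.0541, -1.5539, -1.808], [-1.5539, 6.0541, -1.5539], [-1.808, -1.5539, 6.0541]]
  r_p     = [-1.5539, -1.808, 3.2027]
Written out (R1..R3):
  (R1) 6.0541 phi_1 - 1.5539 phi_2 - 1.808 phi_3 = -1.5539
  (R2) -1.5539 phi_1 + 6.0541 phi_2 - 1.5539 phi_3 = -1.808
  (R3) -1.808 phi_1 - 1.5539 phi_2 + 6.0541 phi_3 = 3.2027
Gaussian elimination:
  R2 <- R2 - (-1.5539/6.0541) R1 = R2 - (-0.256669) R1:  5.655262 phi_2 - 2.017958 phi_3 = -2.206838
  R3 <- R3 - (-1.808/6.0541) R1 = R3 - (-0.298641) R1:  -2.017958 phi_2 + 5.514158 phi_3 = 2.738642
  R3 <- R3 - (-2.017958/5.655262) R2 = R3 - (-0.356828) R2:  4.794093 phi_3 = 1.95118
Back-substitution:
  phi_hat_3 = 1.95118 / 4.794093 = 0.406997
  phi_hat_2 = (-2.206838 - (-2.017958)(0.406997)) / 5.655262 = -0.244999
  phi_hat_1 = (-1.5539 - (-1.5539)(-0.244999) - (-1.808)(0.406997)) / 6.0541 = -0.198007
So phi_hat = [-0.1980, -0.2450, 0.4070].
Therefore phi_hat_1 = -0.1980.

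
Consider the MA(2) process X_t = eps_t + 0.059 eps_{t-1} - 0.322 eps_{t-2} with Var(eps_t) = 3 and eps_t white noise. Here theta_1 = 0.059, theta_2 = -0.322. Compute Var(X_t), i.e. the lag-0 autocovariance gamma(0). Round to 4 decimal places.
\gamma(0) = 3.3215

For an MA(q) process X_t = eps_t + sum_i theta_i eps_{t-i} with
Var(eps_t) = sigma^2, the variance is
  gamma(0) = sigma^2 * (1 + sum_i theta_i^2).
  sum_i theta_i^2 = (0.059)^2 + (-0.322)^2 = 0.003481 + 0.103684 = 0.107165.
  gamma(0) = 3 * (1 + 0.107165) = 3 * 1.107165 = 3.321495, which rounds to 3.3215.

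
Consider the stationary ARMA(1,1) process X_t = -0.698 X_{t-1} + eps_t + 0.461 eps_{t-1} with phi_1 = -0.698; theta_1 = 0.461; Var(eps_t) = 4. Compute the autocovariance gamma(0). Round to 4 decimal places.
\gamma(0) = 4.4381

Multiply the model equation by X_{t-k} and take expectations. With theta_0 = psi_0 = 1 and psi_j the MA(infinity) weights, this gives
  gamma(k) - sum_i phi_i gamma(k-i) = c_k,
  c_k = sigma^2 * sum_{j=k..q} theta_j psi_{j-k}   (c_k = 0 for k > q),
using gamma(-m) = gamma(m).
psi-weights needed (psi_j = theta_j + sum_i phi_i psi_{j-i}):
  psi_1 = theta_1 + phi_1 = 0.461 + (-0.698) = -0.237
Right-hand sides:
  c_0 = sigma^2 (1 + theta_1 psi_1) = 4 * (1 + (0.461)(-0.237)) = 4 * 0.890743 = 3.562972
  c_1 = sigma^2 theta_1 = 4 * (0.461) = 1.844
  c_2 = 0
Equations for k = 0 and k = 1 (AR order 1):
  gamma(0) = phi_1 gamma(1) + c_0
  gamma(1) = phi_1 gamma(0) + c_1
Substituting the second into the first: gamma(0) (1 - phi_1^2) = c_0 + phi_1 c_1, so
  gamma(0) = (c_0 + phi_1 c_1) / (1 - phi_1^2) = (3.562972 + (-0.698)(1.844)) / (1 - (-0.698)^2) = 2.27586 / 0.512796 = 4.438139.
Therefore gamma(0) = 4.4381 (to 4 decimal places).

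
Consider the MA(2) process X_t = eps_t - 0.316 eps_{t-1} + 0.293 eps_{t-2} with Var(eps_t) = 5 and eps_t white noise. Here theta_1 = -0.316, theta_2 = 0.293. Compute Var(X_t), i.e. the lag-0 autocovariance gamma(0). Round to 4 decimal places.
\gamma(0) = 5.9285

For an MA(q) process X_t = eps_t + sum_i theta_i eps_{t-i} with
Var(eps_t) = sigma^2, the variance is
  gamma(0) = sigma^2 * (1 + sum_i theta_i^2).
  sum_i theta_i^2 = (-0.316)^2 + (0.293)^2 = 0.099856 + 0.085849 = 0.185705.
  gamma(0) = 5 * (1 + 0.185705) = 5 * 1.185705 = 5.928525, which rounds to 5.9285.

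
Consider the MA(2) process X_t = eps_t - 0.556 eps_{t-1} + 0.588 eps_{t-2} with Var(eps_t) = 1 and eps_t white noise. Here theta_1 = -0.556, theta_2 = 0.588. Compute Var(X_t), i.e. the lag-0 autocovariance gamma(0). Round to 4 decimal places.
\gamma(0) = 1.6549

For an MA(q) process X_t = eps_t + sum_i theta_i eps_{t-i} with
Var(eps_t) = sigma^2, the variance is
  gamma(0) = sigma^2 * (1 + sum_i theta_i^2).
  sum_i theta_i^2 = (-0.556)^2 + (0.588)^2 = 0.309136 + 0.345744 = 0.65488.
  gamma(0) = 1 * (1 + 0.65488) = 1 * 1.65488 = 1.65488, which rounds to 1.6549.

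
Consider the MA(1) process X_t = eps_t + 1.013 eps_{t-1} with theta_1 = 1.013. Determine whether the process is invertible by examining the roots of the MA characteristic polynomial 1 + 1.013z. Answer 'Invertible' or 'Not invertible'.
\text{Not invertible}

The MA(q) characteristic polynomial is P(z) = 1 + 1.013z.
Invertibility requires all roots to lie outside the unit circle, i.e. |z| > 1 for every root.
This is linear in z: 1 + (1.013) z = 0  =>  z = -1/(1.013) = -0.987167,  |z| = 0.987167.
Moduli of all roots: 0.9872.
All moduli strictly greater than 1? No.
Verdict: Not invertible.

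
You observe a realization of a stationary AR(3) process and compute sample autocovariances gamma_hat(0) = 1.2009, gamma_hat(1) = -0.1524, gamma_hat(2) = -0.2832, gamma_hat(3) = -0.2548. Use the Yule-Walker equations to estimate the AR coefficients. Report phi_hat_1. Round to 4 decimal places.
\hat\phi_{1} = -0.2380

The Yule-Walker equations for an AR(p) process read, in matrix form,
  Gamma_p phi = r_p,   with   (Gamma_p)_{ij} = gamma(|i - j|),
                       (r_p)_i = gamma(i),   i,j = 1..p.
Substitute the sample gammas (Toeplitz matrix and right-hand side of size 3):
  Gamma_p = [[1.2009, -0.1524, -0.2832], [-0.1524, 1.2009, -0.1524], [-0.2832, -0.1524, 1.2009]]
  r_p     = [-0.1524, -0.2832, -0.2548]
Written out (R1..R3):
  (R1) 1.2009 phi_1 - 0.1524 phi_2 - 0.2832 phi_3 = -0.1524
  (R2) -0.1524 phi_1 + 1.2009 phi_2 - 0.1524 phi_3 = -0.2832
  (R3) -0.2832 phi_1 - 0.1524 phi_2 + 1.2009 phi_3 = -0.2548
Gaussian elimination:
  R2 <- R2 - (-0.1524/1.2009) R1 = R2 - (-0.126905) R1:  1.18156 phi_2 - 0.188339 phi_3 = -0.30254
  R3 <- R3 - (-0.2832/1.2009) R1 = R3 - (-0.235823) R1:  -0.188339 phi_2 + 1.134115 phi_3 = -0.290739
  R3 <- R3 - (-0.188339/1.18156) R2 = R3 - (-0.159399) R2:  1.104094 phi_3 = -0.338964
Back-substitution:
  phi_hat_3 = -0.338964 / 1.104094 = -0.307007
  phi_hat_2 = (-0.30254 - (-0.188339)(-0.307007)) / 1.18156 = -0.304988
  phi_hat_1 = (-0.1524 - (-0.1524)(-0.304988) - (-0.2832)(-0.307007)) / 1.2009 = -0.238009
So phi_hat = [-0.2380, -0.3050, -0.3070].
Therefore phi_hat_1 = -0.2380.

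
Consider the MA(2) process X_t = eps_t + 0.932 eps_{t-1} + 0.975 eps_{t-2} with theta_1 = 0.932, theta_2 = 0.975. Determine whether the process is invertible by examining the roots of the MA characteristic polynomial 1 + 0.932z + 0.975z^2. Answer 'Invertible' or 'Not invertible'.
\text{Invertible}

The MA(q) characteristic polynomial is P(z) = 1 + 0.932z + 0.975z^2.
Invertibility requires all roots to lie outside the unit circle, i.e. |z| > 1 for every root.
Set 1 + (0.932) z + (0.975) z^2 = 0, i.e. a z^2 + b z + c = 0 with a = 0.975, b = 0.932, c = 1.
Discriminant D = b^2 - 4ac = (0.932)^2 - 4*(0.975)*1 = 0.868624 - (3.9) = -3.031376.
D < 0, so the roots are the complex-conjugate pair z = (-b +/- i sqrt(-D)) / (2a) = -0.4779 +/- 0.8929i.
For a conjugate pair |z|^2 = z * conj(z) = (product of roots) = c/a = 1/(0.975) = 1.025641, so |z| = sqrt(1.025641) = 1.0127 for both roots.
Moduli of all roots: 1.0127, 1.0127.
All moduli strictly greater than 1? Yes.
Verdict: Invertible.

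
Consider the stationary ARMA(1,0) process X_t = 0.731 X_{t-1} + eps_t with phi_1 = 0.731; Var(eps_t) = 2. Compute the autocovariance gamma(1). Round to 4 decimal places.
\gamma(1) = 3.1398

Multiply the model equation by X_{t-k} and take expectations. With theta_0 = psi_0 = 1 and psi_j the MA(infinity) weights, this gives
  gamma(k) - sum_i phi_i gamma(k-i) = c_k,
  c_k = sigma^2 * sum_{j=k..q} theta_j psi_{j-k}   (c_k = 0 for k > q),
using gamma(-m) = gamma(m).
Pure AR (q = 0): c_0 = sigma^2 = 2, c_k = 0 for k >= 1.
Equations for k = 0 and k = 1 (AR order 1):
  gamma(0) = phi_1 gamma(1) + c_0
  gamma(1) = phi_1 gamma(0) + c_1
Substituting the second into the first: gamma(0) (1 - phi_1^2) = c_0 + phi_1 c_1, so
  gamma(0) = c_0 / (1 - phi_1^2) = 2 / (1 - (0.731)^2) = 2 / 0.465639 = 4.295173.
  gamma(1) = phi_1 gamma(0) = (0.731)(4.295173) = 3.139771.
Therefore gamma(1) = 3.1398 (to 4 decimal places).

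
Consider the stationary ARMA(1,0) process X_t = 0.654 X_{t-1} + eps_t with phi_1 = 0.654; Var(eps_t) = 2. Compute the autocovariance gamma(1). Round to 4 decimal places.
\gamma(1) = 2.2856

Multiply the model equation by X_{t-k} and take expectations. With theta_0 = psi_0 = 1 and psi_j the MA(infinity) weights, this gives
  gamma(k) - sum_i phi_i gamma(k-i) = c_k,
  c_k = sigma^2 * sum_{j=k..q} theta_j psi_{j-k}   (c_k = 0 for k > q),
using gamma(-m) = gamma(m).
Pure AR (q = 0): c_0 = sigma^2 = 2, c_k = 0 for k >= 1.
Equations for k = 0 and k = 1 (AR order 1):
  gamma(0) = phi_1 gamma(1) + c_0
  gamma(1) = phi_1 gamma(0) + c_1
Substituting the second into the first: gamma(0) (1 - phi_1^2) = c_0 + phi_1 c_1, so
  gamma(0) = c_0 / (1 - phi_1^2) = 2 / (1 - (0.654)^2) = 2 / 0.572284 = 3.494768.
  gamma(1) = phi_1 gamma(0) = (0.654)(3.494768) = 2.285578.
Therefore gamma(1) = 2.2856 (to 4 decimal places).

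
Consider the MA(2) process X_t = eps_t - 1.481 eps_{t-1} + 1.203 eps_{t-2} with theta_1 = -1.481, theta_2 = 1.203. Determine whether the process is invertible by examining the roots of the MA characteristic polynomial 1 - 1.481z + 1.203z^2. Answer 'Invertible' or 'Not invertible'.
\text{Not invertible}

The MA(q) characteristic polynomial is P(z) = 1 - 1.481z + 1.203z^2.
Invertibility requires all roots to lie outside the unit circle, i.e. |z| > 1 for every root.
Set 1 + (-1.481) z + (1.203) z^2 = 0, i.e. a z^2 + b z + c = 0 with a = 1.203, b = -1.481, c = 1.
Discriminant D = b^2 - 4ac = (-1.481)^2 - 4*(1.203)*1 = 2.193361 - (4.812) = -2.618639.
D < 0, so the roots are the complex-conjugate pair z = (-b +/- i sqrt(-D)) / (2a) = 0.6155 +/- 0.6726i.
For a conjugate pair |z|^2 = z * conj(z) = (product of roots) = c/a = 1/(1.203) = 0.831255, so |z| = sqrt(0.831255) = 0.9117 for both roots.
Moduli of all roots: 0.9117, 0.9117.
All moduli strictly greater than 1? No.
Verdict: Not invertible.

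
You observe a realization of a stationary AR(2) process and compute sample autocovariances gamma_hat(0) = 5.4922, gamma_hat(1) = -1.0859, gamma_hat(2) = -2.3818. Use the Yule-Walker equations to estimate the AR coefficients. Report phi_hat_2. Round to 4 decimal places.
\hat\phi_{2} = -0.4920

The Yule-Walker equations for an AR(p) process read, in matrix form,
  Gamma_p phi = r_p,   with   (Gamma_p)_{ij} = gamma(|i - j|),
                       (r_p)_i = gamma(i),   i,j = 1..p.
Substitute the sample gammas (Toeplitz matrix and right-hand side of size 2):
  Gamma_p = [[5.4922, -1.0859], [-1.0859, 5.4922]]
  r_p     = [-1.0859, -2.3818]
Written out:
  5.4922 phi_1 - 1.0859 phi_2 = -1.0859
  -1.0859 phi_1 + 5.4922 phi_2 = -2.3818
Solve by Cramer's rule:
  det = gamma(0)^2 - gamma(1)^2 = (5.4922)^2 - (-1.0859)^2 = 30.16426084 - 1.17917881 = 28.98508203
  phi_hat_1 = [gamma(1) gamma(0) - gamma(1) gamma(2)] / det = [(-1.0859)(5.4922) - (-1.0859)(-2.3818)] / 28.98508203 = -8.5503766 / 28.98508203 = -0.295
  phi_hat_2 = [gamma(0) gamma(2) - gamma(1)^2] / det = [(5.4922)(-2.3818) - (-1.0859)^2] / 28.98508203 = -14.26050077 / 28.98508203 = -0.492
So phi_hat = [-0.2950, -0.4920].
Therefore phi_hat_2 = -0.4920.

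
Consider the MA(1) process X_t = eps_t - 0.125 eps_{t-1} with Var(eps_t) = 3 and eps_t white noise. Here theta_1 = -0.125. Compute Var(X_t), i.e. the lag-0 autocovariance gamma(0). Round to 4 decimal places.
\gamma(0) = 3.0469

For an MA(q) process X_t = eps_t + sum_i theta_i eps_{t-i} with
Var(eps_t) = sigma^2, the variance is
  gamma(0) = sigma^2 * (1 + sum_i theta_i^2).
  sum_i theta_i^2 = (-0.125)^2 = 0.015625.
  gamma(0) = 3 * (1 + 0.015625) = 3 * 1.015625 = 3.046875, which rounds to 3.0469.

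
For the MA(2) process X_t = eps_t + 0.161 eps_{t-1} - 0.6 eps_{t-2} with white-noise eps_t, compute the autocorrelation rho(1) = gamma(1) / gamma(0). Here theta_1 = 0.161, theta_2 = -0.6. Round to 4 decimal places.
\rho(1) = 0.0465

For an MA(q) process with theta_0 = 1, the autocovariance is
  gamma(k) = sigma^2 * sum_{i=0..q-k} theta_i * theta_{i+k},
and rho(k) = gamma(k) / gamma(0). Sigma^2 cancels.
  numerator   = (1)*(0.161) + (0.161)*(-0.6) = 0.0644.
  denominator = (1)^2 + (0.161)^2 + (-0.6)^2 = 1.385921.
  rho(1) = 0.0644 / 1.385921 = 0.0465.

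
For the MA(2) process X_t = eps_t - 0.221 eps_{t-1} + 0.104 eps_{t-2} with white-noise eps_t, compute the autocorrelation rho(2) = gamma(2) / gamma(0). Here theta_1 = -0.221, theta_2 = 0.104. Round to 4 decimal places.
\rho(2) = 0.0981

For an MA(q) process with theta_0 = 1, the autocovariance is
  gamma(k) = sigma^2 * sum_{i=0..q-k} theta_i * theta_{i+k},
and rho(k) = gamma(k) / gamma(0). Sigma^2 cancels.
  numerator   = (1)*(0.104) = 0.104.
  denominator = (1)^2 + (-0.221)^2 + (0.104)^2 = 1.059657.
  rho(2) = 0.104 / 1.059657 = 0.0981.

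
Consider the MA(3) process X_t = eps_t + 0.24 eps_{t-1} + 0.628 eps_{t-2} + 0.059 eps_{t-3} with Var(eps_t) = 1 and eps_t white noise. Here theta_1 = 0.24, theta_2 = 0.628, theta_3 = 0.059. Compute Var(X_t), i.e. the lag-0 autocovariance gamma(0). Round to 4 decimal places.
\gamma(0) = 1.4555

For an MA(q) process X_t = eps_t + sum_i theta_i eps_{t-i} with
Var(eps_t) = sigma^2, the variance is
  gamma(0) = sigma^2 * (1 + sum_i theta_i^2).
  sum_i theta_i^2 = (0.24)^2 + (0.628)^2 + (0.059)^2 = 0.0576 + 0.394384 + 0.003481 = 0.455465.
  gamma(0) = 1 * (1 + 0.455465) = 1 * 1.455465 = 1.455465, which rounds to 1.4555.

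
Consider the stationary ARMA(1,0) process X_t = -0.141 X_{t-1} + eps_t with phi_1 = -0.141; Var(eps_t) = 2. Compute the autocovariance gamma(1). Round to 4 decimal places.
\gamma(1) = -0.2877

Multiply the model equation by X_{t-k} and take expectations. With theta_0 = psi_0 = 1 and psi_j the MA(infinity) weights, this gives
  gamma(k) - sum_i phi_i gamma(k-i) = c_k,
  c_k = sigma^2 * sum_{j=k..q} theta_j psi_{j-k}   (c_k = 0 for k > q),
using gamma(-m) = gamma(m).
Pure AR (q = 0): c_0 = sigma^2 = 2, c_k = 0 for k >= 1.
Equations for k = 0 and k = 1 (AR order 1):
  gamma(0) = phi_1 gamma(1) + c_0
  gamma(1) = phi_1 gamma(0) + c_1
Substituting the second into the first: gamma(0) (1 - phi_1^2) = c_0 + phi_1 c_1, so
  gamma(0) = c_0 / (1 - phi_1^2) = 2 / (1 - (-0.141)^2) = 2 / 0.980119 = 2.040569.
  gamma(1) = phi_1 gamma(0) = (-0.141)(2.040569) = -0.28772.
Therefore gamma(1) = -0.2877 (to 4 decimal places).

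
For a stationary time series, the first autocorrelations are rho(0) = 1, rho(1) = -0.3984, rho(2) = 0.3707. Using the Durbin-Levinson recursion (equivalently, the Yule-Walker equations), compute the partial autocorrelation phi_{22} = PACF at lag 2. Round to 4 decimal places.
\phi_{22} = 0.2520

The PACF at lag k is phi_{kk}, the last component of the solution
to the Yule-Walker system G_k phi = r_k where
  (G_k)_{ij} = rho(|i - j|), (r_k)_i = rho(i), i,j = 1..k.
Equivalently, Durbin-Levinson gives phi_{kk} iteratively:
  phi_{11} = rho(1)
  phi_{kk} = [rho(k) - sum_{j=1..k-1} phi_{k-1,j} rho(k-j)]
            / [1 - sum_{j=1..k-1} phi_{k-1,j} rho(j)],
  phi_{k,j} = phi_{k-1,j} - phi_{kk} phi_{k-1,k-j},  j = 1..k-1.
Step k = 1:
  phi_11 = rho(1) = -0.3984.
Step k = 2:
  phi_22 = [rho(2) - phi_11 rho(1)] / [1 - phi_11 rho(1)] = [0.3707 - (-0.3984)(-0.3984)] / [1 - (-0.3984)(-0.3984)]
         = 0.21197744 / 0.84127744 = 0.252.
Therefore phi_{22} = 0.2520.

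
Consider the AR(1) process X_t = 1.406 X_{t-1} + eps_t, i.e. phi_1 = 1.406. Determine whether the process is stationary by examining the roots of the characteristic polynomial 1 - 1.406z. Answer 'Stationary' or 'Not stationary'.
\text{Not stationary}

The AR(p) characteristic polynomial is P(z) = 1 - 1.406z.
Stationarity requires all roots to lie outside the unit circle, i.e. |z| > 1 for every root.
This is linear in z: 1 + (-1.406) z = 0  =>  z = -1/(-1.406) = 0.711238,  |z| = 0.711238.
Moduli of all roots: 0.7112.
All moduli strictly greater than 1? No.
Verdict: Not stationary.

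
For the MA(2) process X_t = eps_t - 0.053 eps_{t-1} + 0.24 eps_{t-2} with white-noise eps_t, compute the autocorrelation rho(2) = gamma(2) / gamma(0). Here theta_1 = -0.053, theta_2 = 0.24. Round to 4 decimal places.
\rho(2) = 0.2263

For an MA(q) process with theta_0 = 1, the autocovariance is
  gamma(k) = sigma^2 * sum_{i=0..q-k} theta_i * theta_{i+k},
and rho(k) = gamma(k) / gamma(0). Sigma^2 cancels.
  numerator   = (1)*(0.24) = 0.24.
  denominator = (1)^2 + (-0.053)^2 + (0.24)^2 = 1.060409.
  rho(2) = 0.24 / 1.060409 = 0.2263.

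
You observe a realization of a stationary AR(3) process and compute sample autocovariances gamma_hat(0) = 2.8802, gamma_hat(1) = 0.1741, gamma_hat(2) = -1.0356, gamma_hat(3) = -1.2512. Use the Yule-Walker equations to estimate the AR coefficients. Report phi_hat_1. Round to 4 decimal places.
\hat\phi_{1} = -0.0790

The Yule-Walker equations for an AR(p) process read, in matrix form,
  Gamma_p phi = r_p,   with   (Gamma_p)_{ij} = gamma(|i - j|),
                       (r_p)_i = gamma(i),   i,j = 1..p.
Substitute the sample gammas (Toeplitz matrix and right-hand side of size 3):
  Gamma_p = [[2.8802, 0.1741, -1.0356], [0.1741, 2.8802, 0.1741], [-1.0356, 0.1741, 2.8802]]
  r_p     = [0.1741, -1.0356, -1.2512]
Written out (R1..R3):
  (R1) 2.8802 phi_1 + 0.1741 phi_2 - 1.0356 phi_3 = 0.1741
  (R2) 0.1741 phi_1 + 2.8802 phi_2 + 0.1741 phi_3 = -1.0356
  (R3) -1.0356 phi_1 + 0.1741 phi_2 + 2.8802 phi_3 = -1.2512
Gaussian elimination:
  R2 <- R2 - (0.1741/2.8802) R1 = R2 - (0.060447) R1:  2.869676 phi_2 + 0.236699 phi_3 = -1.046124
  R3 <- R3 - (-1.0356/2.8802) R1 = R3 - (-0.359558) R1:  0.236699 phi_2 + 2.507841 phi_3 = -1.188601
  R3 <- R3 - (0.236699/2.869676) R2 = R3 - (0.082483) R2:  2.488318 phi_3 = -1.102314
Back-substitution:
  phi_hat_3 = -1.102314 / 2.488318 = -0.442996
  phi_hat_2 = (-1.046124 - (0.236699)(-0.442996)) / 2.869676 = -0.328005
  phi_hat_1 = (0.1741 - (0.1741)(-0.328005) - (-1.0356)(-0.442996)) / 2.8802 = -0.079009
So phi_hat = [-0.0790, -0.3280, -0.4430].
Therefore phi_hat_1 = -0.0790.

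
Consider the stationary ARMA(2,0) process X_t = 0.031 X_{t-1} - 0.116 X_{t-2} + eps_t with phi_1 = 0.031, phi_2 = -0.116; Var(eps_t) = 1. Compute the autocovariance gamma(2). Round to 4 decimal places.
\gamma(2) = -0.1168

Multiply the model equation by X_{t-k} and take expectations. With theta_0 = psi_0 = 1 and psi_j the MA(infinity) weights, this gives
  gamma(k) - sum_i phi_i gamma(k-i) = c_k,
  c_k = sigma^2 * sum_{j=k..q} theta_j psi_{j-k}   (c_k = 0 for k > q),
using gamma(-m) = gamma(m).
Pure AR (q = 0): c_0 = sigma^2 = 1, c_k = 0 for k >= 1.
Equations for k = 0, 1, 2 (AR order 2, c_2 = 0):
  (E0) gamma(0) = phi_1 gamma(1) + phi_2 gamma(2) + c_0
  (E1) gamma(1) = phi_1 gamma(0) + phi_2 gamma(1) + c_1
  (E2) gamma(2) = phi_1 gamma(1) + phi_2 gamma(0)
From (E1): gamma(1) = A gamma(0) + B with
  A = phi_1 / (1 - phi_2) = 0.031 / 1.116 = 0.027778,   B = c_1 / (1 - phi_2) = 0 / 1.116 = 0.
Insert (E2) into (E0): gamma(0) (1 - phi_2^2) = phi_1 (1 + phi_2) gamma(1) + c_0.
  phi_1 (1 + phi_2) = (0.031)(0.884) = 0.027404,   1 - phi_2^2 = 0.986544.
Replace gamma(1) by A gamma(0) + B and collect gamma(0):
  gamma(0) [0.986544 - (0.027404)(0.027778)] = c_0 = 1
  gamma(0) * 0.985783 = 1
  gamma(0) = 1 / 0.985783 = 1.014422.
  gamma(1) = A gamma(0) = (0.027778)(1.014422) = 0.028178.
  gamma(2) = phi_1 gamma(1) + phi_2 gamma(0) = (0.031)(0.028178) + (-0.116)(1.014422) = -0.116799.
Therefore gamma(2) = -0.1168 (to 4 decimal places).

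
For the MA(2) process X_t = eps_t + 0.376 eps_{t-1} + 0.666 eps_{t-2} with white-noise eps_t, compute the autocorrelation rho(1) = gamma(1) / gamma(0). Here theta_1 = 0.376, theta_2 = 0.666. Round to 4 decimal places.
\rho(1) = 0.3952

For an MA(q) process with theta_0 = 1, the autocovariance is
  gamma(k) = sigma^2 * sum_{i=0..q-k} theta_i * theta_{i+k},
and rho(k) = gamma(k) / gamma(0). Sigma^2 cancels.
  numerator   = (1)*(0.376) + (0.376)*(0.666) = 0.626416.
  denominator = (1)^2 + (0.376)^2 + (0.666)^2 = 1.584932.
  rho(1) = 0.626416 / 1.584932 = 0.3952.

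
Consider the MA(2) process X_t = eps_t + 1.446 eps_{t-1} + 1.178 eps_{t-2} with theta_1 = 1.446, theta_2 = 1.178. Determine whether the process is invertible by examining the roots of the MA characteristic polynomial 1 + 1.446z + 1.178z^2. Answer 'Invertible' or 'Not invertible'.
\text{Not invertible}

The MA(q) characteristic polynomial is P(z) = 1 + 1.446z + 1.178z^2.
Invertibility requires all roots to lie outside the unit circle, i.e. |z| > 1 for every root.
Set 1 + (1.446) z + (1.178) z^2 = 0, i.e. a z^2 + b z + c = 0 with a = 1.178, b = 1.446, c = 1.
Discriminant D = b^2 - 4ac = (1.446)^2 - 4*(1.178)*1 = 2.090916 - (4.712) = -2.621084.
D < 0, so the roots are the complex-conjugate pair z = (-b +/- i sqrt(-D)) / (2a) = -0.6138 +/- 0.6872i.
For a conjugate pair |z|^2 = z * conj(z) = (product of roots) = c/a = 1/(1.178) = 0.848896, so |z| = sqrt(0.848896) = 0.9214 for both roots.
Moduli of all roots: 0.9214, 0.9214.
All moduli strictly greater than 1? No.
Verdict: Not invertible.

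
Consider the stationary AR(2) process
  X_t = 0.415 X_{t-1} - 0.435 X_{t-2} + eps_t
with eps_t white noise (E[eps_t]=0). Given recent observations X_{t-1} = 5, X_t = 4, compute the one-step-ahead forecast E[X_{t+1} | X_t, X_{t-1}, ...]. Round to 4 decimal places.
E[X_{t+1} \mid \mathcal F_t] = -0.5150

For an AR(p) model X_t = c + sum_i phi_i X_{t-i} + eps_t, the
one-step-ahead conditional mean is
  E[X_{t+1} | X_t, ...] = c + sum_i phi_i X_{t+1-i}.
Substitute known values:
  E[X_{t+1} | ...] = (0.415) * (4) + (-0.435) * (5)
                   = -0.5150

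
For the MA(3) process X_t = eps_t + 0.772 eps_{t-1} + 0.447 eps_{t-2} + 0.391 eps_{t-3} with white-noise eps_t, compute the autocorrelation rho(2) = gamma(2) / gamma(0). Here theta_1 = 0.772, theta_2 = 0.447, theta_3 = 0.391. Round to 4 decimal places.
\rho(2) = 0.3843

For an MA(q) process with theta_0 = 1, the autocovariance is
  gamma(k) = sigma^2 * sum_{i=0..q-k} theta_i * theta_{i+k},
and rho(k) = gamma(k) / gamma(0). Sigma^2 cancels.
  numerator   = (1)*(0.447) + (0.772)*(0.391) = 0.748852.
  denominator = (1)^2 + (0.772)^2 + (0.447)^2 + (0.391)^2 = 1.948674.
  rho(2) = 0.748852 / 1.948674 = 0.3843.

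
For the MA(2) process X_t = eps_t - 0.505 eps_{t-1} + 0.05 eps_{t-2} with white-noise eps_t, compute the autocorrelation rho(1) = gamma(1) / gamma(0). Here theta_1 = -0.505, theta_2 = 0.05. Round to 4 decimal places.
\rho(1) = -0.4217

For an MA(q) process with theta_0 = 1, the autocovariance is
  gamma(k) = sigma^2 * sum_{i=0..q-k} theta_i * theta_{i+k},
and rho(k) = gamma(k) / gamma(0). Sigma^2 cancels.
  numerator   = (1)*(-0.505) + (-0.505)*(0.05) = -0.53025.
  denominator = (1)^2 + (-0.505)^2 + (0.05)^2 = 1.257525.
  rho(1) = -0.53025 / 1.257525 = -0.4217.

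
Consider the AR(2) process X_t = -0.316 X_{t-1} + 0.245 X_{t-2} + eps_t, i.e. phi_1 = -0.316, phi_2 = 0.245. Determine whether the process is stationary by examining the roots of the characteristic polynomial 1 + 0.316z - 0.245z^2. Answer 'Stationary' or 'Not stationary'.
\text{Stationary}

The AR(p) characteristic polynomial is P(z) = 1 + 0.316z - 0.245z^2.
Stationarity requires all roots to lie outside the unit circle, i.e. |z| > 1 for every root.
Set 1 + (0.316) z + (-0.245) z^2 = 0, i.e. a z^2 + b z + c = 0 with a = -0.245, b = 0.316, c = 1.
Discriminant D = b^2 - 4ac = (0.316)^2 - 4*(-0.245)*1 = 0.099856 - (-0.98) = 1.079856.
D >= 0, so the roots are real: z = (-b +/- sqrt(D)) / (2a) = (-0.316 +/- 1.039161) / (-0.49).
  z_1 = (-0.316 + 1.039161) / (-0.49) = -1.4758,   |z_1| = 1.4758.
  z_2 = (-0.316 - 1.039161) / (-0.49) = 2.7656,   |z_2| = 2.7656.
Moduli of all roots: 1.4758, 2.7656.
All moduli strictly greater than 1? Yes.
Verdict: Stationary.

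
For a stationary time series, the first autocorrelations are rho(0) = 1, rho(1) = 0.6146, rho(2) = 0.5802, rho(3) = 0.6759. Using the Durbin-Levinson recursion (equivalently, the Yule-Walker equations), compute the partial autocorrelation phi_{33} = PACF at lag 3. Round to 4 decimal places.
\phi_{33} = 0.4230

The PACF at lag k is phi_{kk}, the last component of the solution
to the Yule-Walker system G_k phi = r_k where
  (G_k)_{ij} = rho(|i - j|), (r_k)_i = rho(i), i,j = 1..k.
Equivalently, Durbin-Levinson gives phi_{kk} iteratively:
  phi_{11} = rho(1)
  phi_{kk} = [rho(k) - sum_{j=1..k-1} phi_{k-1,j} rho(k-j)]
            / [1 - sum_{j=1..k-1} phi_{k-1,j} rho(j)],
  phi_{k,j} = phi_{k-1,j} - phi_{kk} phi_{k-1,k-j},  j = 1..k-1.
Step k = 1:
  phi_11 = rho(1) = 0.6146.
Step k = 2:
  phi_22 = [rho(2) - phi_11 rho(1)] / [1 - phi_11 rho(1)] = [0.5802 - (0.6146)(0.6146)] / [1 - (0.6146)(0.6146)]
         = 0.20246684 / 0.62226684 = 0.32537.
  Update: phi_21 = phi_11 - phi_22 phi_11 = 0.6146 - (0.32537)(0.6146) = 0.414628.
Step k = 3:
  phi_33 = [rho(3) - phi_21 rho(2) - phi_22 rho(1)] / [1 - phi_21 rho(1) - phi_22 rho(2)]
    numerator   = 0.6759 - (0.414628)(0.5802) - (0.32537)(0.6146) = 0.23536072
    denominator = 1 - (0.414628)(0.6146) - (0.32537)(0.5802) = 0.55639024
  phi_33 = 0.23536072 / 0.55639024 = 0.423.
Therefore phi_{33} = 0.4230.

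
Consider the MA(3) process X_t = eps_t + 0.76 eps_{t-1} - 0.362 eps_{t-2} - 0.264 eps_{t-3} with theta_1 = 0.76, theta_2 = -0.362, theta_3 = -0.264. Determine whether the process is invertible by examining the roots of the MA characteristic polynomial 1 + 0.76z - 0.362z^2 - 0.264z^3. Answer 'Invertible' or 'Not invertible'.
\text{Invertible}

The MA(q) characteristic polynomial is P(z) = 1 + 0.76z - 0.362z^2 - 0.264z^3.
Invertibility requires all roots to lie outside the unit circle, i.e. |z| > 1 for every root.
Degree 3: look for a simple real root z0 first, then factor out (1 - z/z0) and solve the remaining quadratic.
Testing z0 = -1.25: P(-1.25) = 1 + (0.76)(-1.25) + (-0.362)(-1.25)^2 + (-0.264)(-1.25)^3
  = 1 + (-0.95) + (-0.565625) + (0.515625) = 0.  So z_0 = -1.25 is a root, |z_0| = 1.25.
Divide out the factor (1 + 0.8 z) = (1 - z/z0) (since 1/z0 = -0.8):
  P(z) = (1 + 0.8 z)(1 + (-0.04) z + (-0.33) z^2)
  [check: z-coef -0.04 - (-0.8) = 0.76; z^2-coef -0.33 - (-0.8)(-0.04) = -0.362; z^3-coef -(-0.8)(-0.33) = -0.264.]
Remaining roots from the quadratic factor 1 + (-0.04) z + (-0.33) z^2:
  Set 1 + (-0.04) z + (-0.33) z^2 = 0, i.e. a z^2 + b z + c = 0 with a = -0.33, b = -0.04, c = 1.
  Discriminant D = b^2 - 4ac = (-0.04)^2 - 4*(-0.33)*1 = 0.0016 - (-1.32) = 1.3216.
  D >= 0, so the roots are real: z = (-b +/- sqrt(D)) / (2a) = (0.04 +/- 1.149609) / (-0.66).
    z_1 = (0.04 + 1.149609) / (-0.66) = -1.8024,   |z_1| = 1.8024.
    z_2 = (0.04 - 1.149609) / (-0.66) = 1.6812,   |z_2| = 1.6812.
Moduli of all roots: 1.2500, 1.8024, 1.6812.
All moduli strictly greater than 1? Yes.
Verdict: Invertible.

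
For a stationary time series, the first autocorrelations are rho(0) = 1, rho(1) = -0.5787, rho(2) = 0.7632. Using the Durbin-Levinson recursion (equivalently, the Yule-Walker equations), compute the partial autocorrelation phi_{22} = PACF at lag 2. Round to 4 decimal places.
\phi_{22} = 0.6440

The PACF at lag k is phi_{kk}, the last component of the solution
to the Yule-Walker system G_k phi = r_k where
  (G_k)_{ij} = rho(|i - j|), (r_k)_i = rho(i), i,j = 1..k.
Equivalently, Durbin-Levinson gives phi_{kk} iteratively:
  phi_{11} = rho(1)
  phi_{kk} = [rho(k) - sum_{j=1..k-1} phi_{k-1,j} rho(k-j)]
            / [1 - sum_{j=1..k-1} phi_{k-1,j} rho(j)],
  phi_{k,j} = phi_{k-1,j} - phi_{kk} phi_{k-1,k-j},  j = 1..k-1.
Step k = 1:
  phi_11 = rho(1) = -0.5787.
Step k = 2:
  phi_22 = [rho(2) - phi_11 rho(1)] / [1 - phi_11 rho(1)] = [0.7632 - (-0.5787)(-0.5787)] / [1 - (-0.5787)(-0.5787)]
         = 0.42830631 / 0.66510631 = 0.644.
Therefore phi_{22} = 0.6440.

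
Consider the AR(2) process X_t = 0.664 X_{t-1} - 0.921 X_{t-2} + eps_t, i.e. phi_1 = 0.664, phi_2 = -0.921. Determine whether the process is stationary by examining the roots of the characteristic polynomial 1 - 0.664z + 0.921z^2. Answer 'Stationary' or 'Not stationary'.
\text{Stationary}

The AR(p) characteristic polynomial is P(z) = 1 - 0.664z + 0.921z^2.
Stationarity requires all roots to lie outside the unit circle, i.e. |z| > 1 for every root.
Set 1 + (-0.664) z + (0.921) z^2 = 0, i.e. a z^2 + b z + c = 0 with a = 0.921, b = -0.664, c = 1.
Discriminant D = b^2 - 4ac = (-0.664)^2 - 4*(0.921)*1 = 0.440896 - (3.684) = -3.243104.
D < 0, so the roots are the complex-conjugate pair z = (-b +/- i sqrt(-D)) / (2a) = 0.3605 +/- 0.9777i.
For a conjugate pair |z|^2 = z * conj(z) = (product of roots) = c/a = 1/(0.921) = 1.085776, so |z| = sqrt(1.085776) = 1.042 for both roots.
Moduli of all roots: 1.0420, 1.0420.
All moduli strictly greater than 1? Yes.
Verdict: Stationary.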